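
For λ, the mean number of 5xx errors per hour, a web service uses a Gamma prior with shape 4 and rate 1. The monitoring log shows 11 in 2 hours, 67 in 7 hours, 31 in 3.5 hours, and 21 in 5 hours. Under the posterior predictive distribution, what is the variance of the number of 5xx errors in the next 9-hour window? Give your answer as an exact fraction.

132660/1369

Total count: 11 + 67 + 31 + 21 = 130.
Total exposure: 2 + 7 + 3.5 + 5 = 17.5 hours.
Posterior: α' = 4 + 130 = 134, β' = 1 + 17.5 = 37/2.
The posterior predictive for a window of length T is Negative Binomial with variance T·α'·(β'+T)/β'² = 9·134·(55/2)/(1369/4) = 132660/1369.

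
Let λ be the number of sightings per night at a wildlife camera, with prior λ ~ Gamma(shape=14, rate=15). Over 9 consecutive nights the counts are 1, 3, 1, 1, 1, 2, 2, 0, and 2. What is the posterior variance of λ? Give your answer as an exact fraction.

Total count: 1 + 3 + 1 + 1 + 1 + 2 + 2 + 0 + 2 = 13.
Total exposure: 9 nights.
By Gamma–Poisson conjugacy, the posterior is Gamma(α + Σx, β + Σt) = Gamma(14 + 13, 15 + 9) = Gamma(27, 24).
Posterior variance = α'/β'² = 27/576 = 3/64.

3/64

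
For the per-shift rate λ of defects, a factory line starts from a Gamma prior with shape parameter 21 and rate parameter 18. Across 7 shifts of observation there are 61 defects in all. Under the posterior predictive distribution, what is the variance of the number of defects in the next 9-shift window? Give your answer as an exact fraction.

Total count 61 over total exposure 7 shifts.
Conjugate update: add total count to the shape and total exposure to the rate, giving Gamma(82, 25).
The posterior predictive for a window of length T is Negative Binomial with variance T·α'·(β'+T)/β'² = 9·82·34/625 = 25092/625.

25092/625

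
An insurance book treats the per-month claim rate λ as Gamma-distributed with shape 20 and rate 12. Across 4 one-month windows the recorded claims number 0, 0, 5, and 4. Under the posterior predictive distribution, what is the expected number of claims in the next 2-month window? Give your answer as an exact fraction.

Total count: 0 + 0 + 5 + 4 = 9.
Total exposure: 4 months.
Conjugate update: add total count to the shape and total exposure to the rate, giving Gamma(29, 16).
Predictive mean over a 2-month window = T·E[λ|data] = 2·29/16 = 29/8.

29/8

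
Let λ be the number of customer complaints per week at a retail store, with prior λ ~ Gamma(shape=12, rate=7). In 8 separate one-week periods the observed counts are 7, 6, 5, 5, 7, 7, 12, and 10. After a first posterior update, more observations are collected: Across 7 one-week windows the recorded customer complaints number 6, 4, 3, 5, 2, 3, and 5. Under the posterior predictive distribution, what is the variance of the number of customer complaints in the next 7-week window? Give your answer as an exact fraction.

1827/44

Total count: 7 + 6 + 5 + 5 + 7 + 7 + 12 + 10 = 59.
Total exposure: 8 weeks.
After the first batch: Gamma(12 + 59, 7 + 8) = Gamma(71, 15).
Total count: 6 + 4 + 3 + 5 + 2 + 3 + 5 = 28.
Total exposure: 7 weeks.
After the second batch: Gamma(71 + 28, 15 + 7) = Gamma(99, 22).
The posterior predictive for a window of length T is Negative Binomial with variance T·α'·(β'+T)/β'² = 7·99·29/484 = 1827/44.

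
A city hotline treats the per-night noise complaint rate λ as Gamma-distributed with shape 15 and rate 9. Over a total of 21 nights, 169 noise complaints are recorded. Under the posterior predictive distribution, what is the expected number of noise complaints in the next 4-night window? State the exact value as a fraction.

Total count 169 over total exposure 21 nights.
By Gamma–Poisson conjugacy, the posterior is Gamma(α + Σx, β + Σt) = Gamma(15 + 169, 9 + 21) = Gamma(184, 30).
Predictive mean over a 4-night window = T·E[λ|data] = 4·184/30 = 368/15.

368/15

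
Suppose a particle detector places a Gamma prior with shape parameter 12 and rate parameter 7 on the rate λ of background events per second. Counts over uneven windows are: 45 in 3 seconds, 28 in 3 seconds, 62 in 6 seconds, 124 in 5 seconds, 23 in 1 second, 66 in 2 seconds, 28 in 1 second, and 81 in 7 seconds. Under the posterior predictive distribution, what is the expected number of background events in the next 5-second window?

Total count: 45 + 28 + 62 + 124 + 23 + 66 + 28 + 81 = 457.
Total exposure: 3 + 3 + 6 + 5 + 1 + 2 + 1 + 7 = 28 seconds.
Gamma(α, β) with Poisson data over total exposure Σt gives posterior Gamma(α+Σx, β+Σt) = Gamma(469, 35).
Predictive mean over a 5-second window = T·E[λ|data] = 5·469/35 = 67.

67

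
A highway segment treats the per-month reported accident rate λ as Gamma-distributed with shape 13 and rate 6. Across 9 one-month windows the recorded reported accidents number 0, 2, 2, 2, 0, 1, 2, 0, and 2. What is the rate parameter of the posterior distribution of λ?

Total count: 0 + 2 + 2 + 2 + 0 + 1 + 2 + 0 + 2 = 11.
Total exposure: 9 months.
Conjugate update: add total count to the shape and total exposure to the rate, giving Gamma(24, 15).

15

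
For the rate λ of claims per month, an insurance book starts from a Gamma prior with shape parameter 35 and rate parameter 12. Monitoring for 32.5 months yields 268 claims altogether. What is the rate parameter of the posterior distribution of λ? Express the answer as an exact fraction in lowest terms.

Total count 268 over total exposure 32.5 months.
Posterior: α' = 35 + 268 = 303, β' = 12 + 32.5 = 89/2.

89/2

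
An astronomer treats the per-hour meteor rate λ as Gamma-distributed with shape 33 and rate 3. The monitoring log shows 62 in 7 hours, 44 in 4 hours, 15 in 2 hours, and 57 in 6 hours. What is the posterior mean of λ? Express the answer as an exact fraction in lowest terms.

211/22

Total count: 62 + 44 + 15 + 57 = 178.
Total exposure: 7 + 4 + 2 + 6 = 19 hours.
Gamma(α, β) with Poisson data over total exposure Σt gives posterior Gamma(α+Σx, β+Σt) = Gamma(211, 22).
Posterior mean = α'/β' = 211/22.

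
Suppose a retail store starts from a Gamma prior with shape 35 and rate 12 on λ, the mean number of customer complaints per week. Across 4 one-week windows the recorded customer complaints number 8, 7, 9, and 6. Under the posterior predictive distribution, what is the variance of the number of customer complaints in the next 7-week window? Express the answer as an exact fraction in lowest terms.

Total count: 8 + 7 + 9 + 6 = 30.
Total exposure: 4 weeks.
The Gamma prior is conjugate for the Poisson rate, so λ | data ~ Gamma(35+30, 12+4) = Gamma(65, 16).
The posterior predictive for a window of length T is Negative Binomial with variance T·α'·(β'+T)/β'² = 7·65·23/256 = 10465/256.

10465/256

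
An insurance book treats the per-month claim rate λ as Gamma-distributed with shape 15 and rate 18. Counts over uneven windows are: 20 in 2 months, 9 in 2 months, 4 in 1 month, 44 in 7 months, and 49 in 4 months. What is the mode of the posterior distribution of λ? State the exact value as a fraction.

Total count: 20 + 9 + 4 + 44 + 49 = 126.
Total exposure: 2 + 2 + 1 + 7 + 4 = 16 months.
Conjugate update: add total count to the shape and total exposure to the rate, giving Gamma(141, 34).
Posterior mode = (α'−1)/β' = 140/34 = 70/17.

70/17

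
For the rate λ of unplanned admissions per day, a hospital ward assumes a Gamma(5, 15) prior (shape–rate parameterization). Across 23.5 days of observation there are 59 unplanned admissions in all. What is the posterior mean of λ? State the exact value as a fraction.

128/77

Total count 59 over total exposure 23.5 days.
By Gamma–Poisson conjugacy, the posterior is Gamma(α + Σx, β + Σt) = Gamma(5 + 59, 15 + 23.5) = Gamma(64, 77/2).
Posterior mean = α'/β' = 64/(77/2) = 128/77.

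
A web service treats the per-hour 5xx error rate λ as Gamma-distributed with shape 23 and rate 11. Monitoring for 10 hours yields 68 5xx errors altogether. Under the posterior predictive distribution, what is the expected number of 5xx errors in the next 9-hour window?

Total count 68 over total exposure 10 hours.
Conjugate update: add total count to the shape and total exposure to the rate, giving Gamma(91, 21).
Predictive mean over a 9-hour window = T·E[λ|data] = 9·91/21 = 39.

39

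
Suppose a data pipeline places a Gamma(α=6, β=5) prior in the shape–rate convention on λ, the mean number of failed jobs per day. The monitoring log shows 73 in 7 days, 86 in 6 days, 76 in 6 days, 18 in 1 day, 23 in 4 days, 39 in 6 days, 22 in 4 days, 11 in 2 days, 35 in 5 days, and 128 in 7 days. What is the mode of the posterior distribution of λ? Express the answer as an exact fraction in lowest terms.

516/53

Total count: 73 + 86 + 76 + 18 + 23 + 39 + 22 + 11 + 35 + 128 = 511.
Total exposure: 7 + 6 + 6 + 1 + 4 + 6 + 4 + 2 + 5 + 7 = 48 days.
Conjugate update: add total count to the shape and total exposure to the rate, giving Gamma(517, 53).
Posterior mode = (α'−1)/β' = 516/53.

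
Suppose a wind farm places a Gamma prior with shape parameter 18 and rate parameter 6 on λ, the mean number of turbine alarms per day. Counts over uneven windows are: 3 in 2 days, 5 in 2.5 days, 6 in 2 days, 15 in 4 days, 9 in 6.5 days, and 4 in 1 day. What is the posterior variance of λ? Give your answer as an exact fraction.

5/48

Total count: 3 + 5 + 6 + 15 + 9 + 4 = 42.
Total exposure: 2 + 2.5 + 2 + 4 + 6.5 + 1 = 18 days.
The Gamma prior is conjugate for the Poisson rate, so λ | data ~ Gamma(18+42, 6+18) = Gamma(60, 24).
Posterior variance = α'/β'² = 60/576 = 5/48.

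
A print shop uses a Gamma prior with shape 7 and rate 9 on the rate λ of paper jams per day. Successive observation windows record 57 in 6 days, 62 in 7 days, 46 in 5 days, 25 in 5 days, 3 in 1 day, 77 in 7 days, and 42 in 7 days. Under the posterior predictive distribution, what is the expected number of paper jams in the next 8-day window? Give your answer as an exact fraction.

2552/47

Total count: 57 + 62 + 46 + 25 + 3 + 77 + 42 = 312.
Total exposure: 6 + 7 + 5 + 5 + 1 + 7 + 7 = 38 days.
By Gamma–Poisson conjugacy, the posterior is Gamma(α + Σx, β + Σt) = Gamma(7 + 312, 9 + 38) = Gamma(319, 47).
Predictive mean over an 8-day window = T·E[λ|data] = 8·319/47 = 2552/47.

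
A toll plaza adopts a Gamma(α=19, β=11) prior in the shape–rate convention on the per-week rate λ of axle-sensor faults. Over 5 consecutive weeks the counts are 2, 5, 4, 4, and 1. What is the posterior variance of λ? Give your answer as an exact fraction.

Total count: 2 + 5 + 4 + 4 + 1 = 16.
Total exposure: 5 weeks.
The Gamma prior is conjugate for the Poisson rate, so λ | data ~ Gamma(19+16, 11+5) = Gamma(35, 16).
Posterior variance = α'/β'² = 35/256.

35/256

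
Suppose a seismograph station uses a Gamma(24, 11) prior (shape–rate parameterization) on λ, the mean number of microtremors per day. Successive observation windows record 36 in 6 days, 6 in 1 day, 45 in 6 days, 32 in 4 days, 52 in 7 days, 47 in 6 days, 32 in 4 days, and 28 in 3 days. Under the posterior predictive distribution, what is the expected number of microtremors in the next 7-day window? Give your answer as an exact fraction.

1057/24

Total count: 36 + 6 + 45 + 32 + 52 + 47 + 32 + 28 = 278.
Total exposure: 6 + 1 + 6 + 4 + 7 + 6 + 4 + 3 = 37 days.
Gamma(α, β) with Poisson data over total exposure Σt gives posterior Gamma(α+Σx, β+Σt) = Gamma(302, 48).
Predictive mean over a 7-day window = T·E[λ|data] = 7·302/48 = 1057/24.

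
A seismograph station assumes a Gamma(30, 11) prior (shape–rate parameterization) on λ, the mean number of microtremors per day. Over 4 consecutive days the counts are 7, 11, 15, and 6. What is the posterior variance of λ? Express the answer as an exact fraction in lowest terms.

Total count: 7 + 11 + 15 + 6 = 39.
Total exposure: 4 days.
Posterior: α' = 30 + 39 = 69, β' = 11 + 4 = 15.
Posterior variance = α'/β'² = 69/225 = 23/75.

23/75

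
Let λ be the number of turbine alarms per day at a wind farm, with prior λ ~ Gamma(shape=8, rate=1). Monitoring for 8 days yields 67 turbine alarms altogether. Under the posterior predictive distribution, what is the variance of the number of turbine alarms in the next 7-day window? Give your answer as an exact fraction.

2800/27

Total count 67 over total exposure 8 days.
The Gamma prior is conjugate for the Poisson rate, so λ | data ~ Gamma(8+67, 1+8) = Gamma(75, 9).
The posterior predictive for a window of length T is Negative Binomial with variance T·α'·(β'+T)/β'² = 7·75·16/81 = 2800/27.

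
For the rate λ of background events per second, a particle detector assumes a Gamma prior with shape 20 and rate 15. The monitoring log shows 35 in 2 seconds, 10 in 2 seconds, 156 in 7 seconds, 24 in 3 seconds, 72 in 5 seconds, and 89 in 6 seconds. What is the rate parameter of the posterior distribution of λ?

40

Total count: 35 + 10 + 156 + 24 + 72 + 89 = 386.
Total exposure: 2 + 2 + 7 + 3 + 5 + 6 = 25 seconds.
By Gamma–Poisson conjugacy, the posterior is Gamma(α + Σx, β + Σt) = Gamma(20 + 386, 15 + 25) = Gamma(406, 40).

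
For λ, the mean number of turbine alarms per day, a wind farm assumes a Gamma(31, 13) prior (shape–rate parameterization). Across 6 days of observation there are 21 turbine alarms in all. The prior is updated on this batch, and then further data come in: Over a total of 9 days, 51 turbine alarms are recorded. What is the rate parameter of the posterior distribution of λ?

Total count 21 over total exposure 6 days.
After the first batch: Gamma(31 + 21, 13 + 6) = Gamma(52, 19).
Total count 51 over total exposure 9 days.
After the second batch: Gamma(52 + 51, 19 + 9) = Gamma(103, 28).

28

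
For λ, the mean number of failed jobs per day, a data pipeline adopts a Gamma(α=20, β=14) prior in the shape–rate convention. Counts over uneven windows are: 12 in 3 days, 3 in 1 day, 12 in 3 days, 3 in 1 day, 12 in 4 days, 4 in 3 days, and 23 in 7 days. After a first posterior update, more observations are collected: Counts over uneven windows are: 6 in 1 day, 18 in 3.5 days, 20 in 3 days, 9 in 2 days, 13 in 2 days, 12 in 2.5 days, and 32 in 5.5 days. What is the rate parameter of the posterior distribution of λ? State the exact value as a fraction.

111/2

Total count: 12 + 3 + 12 + 3 + 12 + 4 + 23 = 69.
Total exposure: 3 + 1 + 3 + 1 + 4 + 3 + 7 = 22 days.
After the first batch: Gamma(20 + 69, 14 + 22) = Gamma(89, 36).
Total count: 6 + 18 + 20 + 9 + 13 + 12 + 32 = 110.
Total exposure: 1 + 3.5 + 3 + 2 + 2 + 2.5 + 5.5 = 19.5 days.
After the second batch: Gamma(89 + 110, 36 + 19.5) = Gamma(199, 111/2).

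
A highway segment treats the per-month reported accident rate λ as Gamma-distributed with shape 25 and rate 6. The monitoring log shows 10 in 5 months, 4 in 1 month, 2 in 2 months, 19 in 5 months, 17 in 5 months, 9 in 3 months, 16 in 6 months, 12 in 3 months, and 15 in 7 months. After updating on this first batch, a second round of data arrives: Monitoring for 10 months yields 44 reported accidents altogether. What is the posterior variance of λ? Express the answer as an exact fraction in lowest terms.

Total count: 10 + 4 + 2 + 19 + 17 + 9 + 16 + 12 + 15 = 104.
Total exposure: 5 + 1 + 2 + 5 + 5 + 3 + 6 + 3 + 7 = 37 months.
After the first batch: Gamma(25 + 104, 6 + 37) = Gamma(129, 43).
Total count 44 over total exposure 10 months.
After the second batch: Gamma(129 + 44, 43 + 10) = Gamma(173, 53).
Posterior variance = α'/β'² = 173/2809.

173/2809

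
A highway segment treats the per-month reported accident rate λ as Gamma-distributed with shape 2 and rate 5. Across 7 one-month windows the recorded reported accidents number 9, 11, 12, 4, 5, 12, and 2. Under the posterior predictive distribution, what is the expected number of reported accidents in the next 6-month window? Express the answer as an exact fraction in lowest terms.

57/2

Total count: 9 + 11 + 12 + 4 + 5 + 12 + 2 = 55.
Total exposure: 7 months.
By Gamma–Poisson conjugacy, the posterior is Gamma(α + Σx, β + Σt) = Gamma(2 + 55, 5 + 7) = Gamma(57, 12).
Predictive mean over a 6-month window = T·E[λ|data] = 6·57/12 = 57/2.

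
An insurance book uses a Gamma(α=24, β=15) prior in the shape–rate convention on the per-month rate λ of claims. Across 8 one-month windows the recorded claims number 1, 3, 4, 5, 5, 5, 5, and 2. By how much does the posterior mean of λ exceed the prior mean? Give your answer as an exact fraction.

Total count: 1 + 3 + 4 + 5 + 5 + 5 + 5 + 2 = 30.
Total exposure: 8 months.
By Gamma–Poisson conjugacy, the posterior is Gamma(α + Σx, β + Σt) = Gamma(24 + 30, 15 + 8) = Gamma(54, 23).
Posterior mean = 54/23 = 54/23; prior mean = 24/15 = 8/5. Difference = 54/23 − 8/5 = 86/115.

86/115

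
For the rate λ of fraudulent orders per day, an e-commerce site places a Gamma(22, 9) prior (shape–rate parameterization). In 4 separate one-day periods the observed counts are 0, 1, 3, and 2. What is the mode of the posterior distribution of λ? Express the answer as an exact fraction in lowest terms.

Total count: 0 + 1 + 3 + 2 = 6.
Total exposure: 4 days.
The Gamma prior is conjugate for the Poisson rate, so λ | data ~ Gamma(22+6, 9+4) = Gamma(28, 13).
Posterior mode = (α'−1)/β' = 27/13.

27/13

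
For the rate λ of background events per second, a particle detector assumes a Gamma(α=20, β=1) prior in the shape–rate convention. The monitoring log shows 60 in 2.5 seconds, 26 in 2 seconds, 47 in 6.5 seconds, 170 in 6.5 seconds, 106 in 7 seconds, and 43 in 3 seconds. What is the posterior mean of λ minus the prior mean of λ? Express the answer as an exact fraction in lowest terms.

-196/57

Total count: 60 + 26 + 47 + 170 + 106 + 43 = 452.
Total exposure: 2.5 + 2 + 6.5 + 6.5 + 7 + 3 = 27.5 seconds.
Conjugate update: add total count to the shape and total exposure to the rate, giving Gamma(472, 57/2).
Posterior mean = 472/(57/2) = 944/57; prior mean = 20/1 = 20. Difference = 944/57 − 20 = -196/57.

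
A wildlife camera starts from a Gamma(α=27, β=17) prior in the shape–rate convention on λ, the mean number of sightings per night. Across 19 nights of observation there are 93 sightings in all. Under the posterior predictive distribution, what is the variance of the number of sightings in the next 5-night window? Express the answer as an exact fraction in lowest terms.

Total count 93 over total exposure 19 nights.
Gamma(α, β) with Poisson data over total exposure Σt gives posterior Gamma(α+Σx, β+Σt) = Gamma(120, 36).
The posterior predictive for a window of length T is Negative Binomial with variance T·α'·(β'+T)/β'² = 5·120·41/1296 = 1025/54.

1025/54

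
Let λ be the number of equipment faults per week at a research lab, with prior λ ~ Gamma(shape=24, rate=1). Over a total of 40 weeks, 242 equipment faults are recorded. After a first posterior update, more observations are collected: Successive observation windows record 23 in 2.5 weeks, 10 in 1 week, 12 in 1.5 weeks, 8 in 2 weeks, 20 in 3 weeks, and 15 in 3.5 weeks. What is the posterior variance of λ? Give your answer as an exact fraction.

1416/11881

Total count 242 over total exposure 40 weeks.
After the first batch: Gamma(24 + 242, 1 + 40) = Gamma(266, 41).
Total count: 23 + 10 + 12 + 8 + 20 + 15 = 88.
Total exposure: 2.5 + 1 + 1.5 + 2 + 3 + 3.5 = 13.5 weeks.
After the second batch: Gamma(266 + 88, 41 + 13.5) = Gamma(354, 109/2).
Posterior variance = α'/β'² = 354/(11881/4) = 1416/11881.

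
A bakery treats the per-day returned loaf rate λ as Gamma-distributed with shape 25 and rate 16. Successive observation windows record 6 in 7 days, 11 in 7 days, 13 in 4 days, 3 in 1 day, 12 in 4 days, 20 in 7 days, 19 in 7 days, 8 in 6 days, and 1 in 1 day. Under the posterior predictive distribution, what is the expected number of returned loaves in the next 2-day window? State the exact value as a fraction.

Total count: 6 + 11 + 13 + 3 + 12 + 20 + 19 + 8 + 1 = 93.
Total exposure: 7 + 7 + 4 + 1 + 4 + 7 + 7 + 6 + 1 = 44 days.
Posterior: α' = 25 + 93 = 118, β' = 16 + 44 = 60.
Predictive mean over a 2-day window = T·E[λ|data] = 2·118/60 = 59/15.

59/15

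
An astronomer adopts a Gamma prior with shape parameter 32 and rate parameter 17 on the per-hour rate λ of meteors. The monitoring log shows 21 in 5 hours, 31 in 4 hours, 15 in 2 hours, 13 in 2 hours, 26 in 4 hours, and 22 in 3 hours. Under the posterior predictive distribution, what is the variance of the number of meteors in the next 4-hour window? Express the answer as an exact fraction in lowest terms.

26240/1369

Total count: 21 + 31 + 15 + 13 + 26 + 22 = 128.
Total exposure: 5 + 4 + 2 + 2 + 4 + 3 = 20 hours.
The Gamma prior is conjugate for the Poisson rate, so λ | data ~ Gamma(32+128, 17+20) = Gamma(160, 37).
The posterior predictive for a window of length T is Negative Binomial with variance T·α'·(β'+T)/β'² = 4·160·41/1369 = 26240/1369.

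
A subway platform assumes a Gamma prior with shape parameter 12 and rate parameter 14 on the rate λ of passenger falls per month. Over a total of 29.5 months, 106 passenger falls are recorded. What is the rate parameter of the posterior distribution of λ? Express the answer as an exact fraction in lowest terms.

Total count 106 over total exposure 29.5 months.
Conjugate update: add total count to the shape and total exposure to the rate, giving Gamma(118, 87/2).

87/2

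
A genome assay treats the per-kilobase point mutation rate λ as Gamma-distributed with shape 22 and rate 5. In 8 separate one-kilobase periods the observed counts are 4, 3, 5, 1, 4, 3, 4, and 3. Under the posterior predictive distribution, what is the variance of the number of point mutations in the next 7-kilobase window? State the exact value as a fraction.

Total count: 4 + 3 + 5 + 1 + 4 + 3 + 4 + 3 = 27.
Total exposure: 8 kilobases.
The Gamma prior is conjugate for the Poisson rate, so λ | data ~ Gamma(22+27, 5+8) = Gamma(49, 13).
The posterior predictive for a window of length T is Negative Binomial with variance T·α'·(β'+T)/β'² = 7·49·20/169 = 6860/169.

6860/169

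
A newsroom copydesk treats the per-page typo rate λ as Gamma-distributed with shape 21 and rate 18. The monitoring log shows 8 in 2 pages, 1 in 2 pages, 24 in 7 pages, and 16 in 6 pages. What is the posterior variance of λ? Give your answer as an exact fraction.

Total count: 8 + 1 + 24 + 16 = 49.
Total exposure: 2 + 2 + 7 + 6 = 17 pages.
By Gamma–Poisson conjugacy, the posterior is Gamma(α + Σx, β + Σt) = Gamma(21 + 49, 18 + 17) = Gamma(70, 35).
Posterior variance = α'/β'² = 70/1225 = 2/35.

2/35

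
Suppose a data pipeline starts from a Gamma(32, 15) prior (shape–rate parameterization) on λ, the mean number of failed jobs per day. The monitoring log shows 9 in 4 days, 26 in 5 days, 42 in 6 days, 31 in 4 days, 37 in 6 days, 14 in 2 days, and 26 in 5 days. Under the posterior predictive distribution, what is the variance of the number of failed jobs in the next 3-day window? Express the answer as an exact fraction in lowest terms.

Total count: 9 + 26 + 42 + 31 + 37 + 14 + 26 = 185.
Total exposure: 4 + 5 + 6 + 4 + 6 + 2 + 5 = 32 days.
Posterior: α' = 32 + 185 = 217, β' = 15 + 32 = 47.
The posterior predictive for a window of length T is Negative Binomial with variance T·α'·(β'+T)/β'² = 3·217·50/2209 = 32550/2209.

32550/2209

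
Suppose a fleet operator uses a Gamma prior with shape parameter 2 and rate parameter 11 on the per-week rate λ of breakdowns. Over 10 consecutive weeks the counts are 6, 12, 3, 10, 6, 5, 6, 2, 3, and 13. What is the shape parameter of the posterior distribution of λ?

68

Total count: 6 + 12 + 3 + 10 + 6 + 5 + 6 + 2 + 3 + 13 = 66.
Total exposure: 10 weeks.
The Gamma prior is conjugate for the Poisson rate, so λ | data ~ Gamma(2+66, 11+10) = Gamma(68, 21).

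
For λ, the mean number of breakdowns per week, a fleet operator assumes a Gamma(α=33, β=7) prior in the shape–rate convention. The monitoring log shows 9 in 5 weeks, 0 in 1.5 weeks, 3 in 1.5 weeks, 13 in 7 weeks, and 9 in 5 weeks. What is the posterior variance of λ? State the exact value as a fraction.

Total count: 9 + 0 + 3 + 13 + 9 = 34.
Total exposure: 5 + 1.5 + 1.5 + 7 + 5 = 20 weeks.
By Gamma–Poisson conjugacy, the posterior is Gamma(α + Σx, β + Σt) = Gamma(33 + 34, 7 + 20) = Gamma(67, 27).
Posterior variance = α'/β'² = 67/729.

67/729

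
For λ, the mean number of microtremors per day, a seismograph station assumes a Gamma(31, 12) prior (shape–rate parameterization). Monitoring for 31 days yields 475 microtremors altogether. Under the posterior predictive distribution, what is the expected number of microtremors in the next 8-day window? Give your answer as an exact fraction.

Total count 475 over total exposure 31 days.
By Gamma–Poisson conjugacy, the posterior is Gamma(α + Σx, β + Σt) = Gamma(31 + 475, 12 + 31) = Gamma(506, 43).
Predictive mean over an 8-day window = T·E[λ|data] = 8·506/43 = 4048/43.

4048/43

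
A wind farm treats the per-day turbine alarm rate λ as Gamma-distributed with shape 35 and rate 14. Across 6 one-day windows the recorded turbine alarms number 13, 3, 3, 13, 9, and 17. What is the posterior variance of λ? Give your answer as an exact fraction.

Total count: 13 + 3 + 3 + 13 + 9 + 17 = 58.
Total exposure: 6 days.
The Gamma prior is conjugate for the Poisson rate, so λ | data ~ Gamma(35+58, 14+6) = Gamma(93, 20).
Posterior variance = α'/β'² = 93/400.

93/400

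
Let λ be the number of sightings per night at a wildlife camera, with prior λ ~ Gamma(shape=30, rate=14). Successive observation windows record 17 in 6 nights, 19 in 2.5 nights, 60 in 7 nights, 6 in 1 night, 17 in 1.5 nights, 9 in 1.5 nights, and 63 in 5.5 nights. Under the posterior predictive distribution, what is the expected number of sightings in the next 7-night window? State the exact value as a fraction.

Total count: 17 + 19 + 60 + 6 + 17 + 9 + 63 = 191.
Total exposure: 6 + 2.5 + 7 + 1 + 1.5 + 1.5 + 5.5 = 25 nights.
Posterior: α' = 30 + 191 = 221, β' = 14 + 25 = 39.
Predictive mean over a 7-night window = T·E[λ|data] = 7·221/39 = 119/3.

119/3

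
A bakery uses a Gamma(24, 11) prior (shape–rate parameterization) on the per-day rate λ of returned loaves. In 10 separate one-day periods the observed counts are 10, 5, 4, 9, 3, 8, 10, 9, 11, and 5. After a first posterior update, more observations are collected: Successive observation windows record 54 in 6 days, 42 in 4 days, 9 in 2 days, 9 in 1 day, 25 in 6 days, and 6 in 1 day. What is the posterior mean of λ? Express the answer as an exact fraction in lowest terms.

243/41

Total count: 10 + 5 + 4 + 9 + 3 + 8 + 10 + 9 + 11 + 5 = 74.
Total exposure: 10 days.
After the first batch: Gamma(24 + 74, 11 + 10) = Gamma(98, 21).
Total count: 54 + 42 + 9 + 9 + 25 + 6 = 145.
Total exposure: 6 + 4 + 2 + 1 + 6 + 1 = 20 days.
After the second batch: Gamma(98 + 145, 21 + 20) = Gamma(243, 41).
Posterior mean = α'/β' = 243/41.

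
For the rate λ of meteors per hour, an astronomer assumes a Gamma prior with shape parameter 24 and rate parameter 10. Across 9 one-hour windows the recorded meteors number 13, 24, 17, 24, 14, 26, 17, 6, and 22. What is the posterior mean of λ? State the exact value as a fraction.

Total count: 13 + 24 + 17 + 24 + 14 + 26 + 17 + 6 + 22 = 163.
Total exposure: 9 hours.
Gamma(α, β) with Poisson data over total exposure Σt gives posterior Gamma(α+Σx, β+Σt) = Gamma(187, 19).
Posterior mean = α'/β' = 187/19.

187/19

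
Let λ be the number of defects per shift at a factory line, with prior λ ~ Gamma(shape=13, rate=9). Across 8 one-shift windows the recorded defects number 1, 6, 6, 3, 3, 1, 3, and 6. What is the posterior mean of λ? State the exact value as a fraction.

Total count: 1 + 6 + 6 + 3 + 3 + 1 + 3 + 6 = 29.
Total exposure: 8 shifts.
The Gamma prior is conjugate for the Poisson rate, so λ | data ~ Gamma(13+29, 9+8) = Gamma(42, 17).
Posterior mean = α'/β' = 42/17.

42/17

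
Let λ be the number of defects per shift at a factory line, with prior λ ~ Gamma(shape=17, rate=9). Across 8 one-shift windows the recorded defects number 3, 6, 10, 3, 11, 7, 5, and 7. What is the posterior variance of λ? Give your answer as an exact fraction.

69/289

Total count: 3 + 6 + 10 + 3 + 11 + 7 + 5 + 7 = 52.
Total exposure: 8 shifts.
By Gamma–Poisson conjugacy, the posterior is Gamma(α + Σx, β + Σt) = Gamma(17 + 52, 9 + 8) = Gamma(69, 17).
Posterior variance = α'/β'² = 69/289.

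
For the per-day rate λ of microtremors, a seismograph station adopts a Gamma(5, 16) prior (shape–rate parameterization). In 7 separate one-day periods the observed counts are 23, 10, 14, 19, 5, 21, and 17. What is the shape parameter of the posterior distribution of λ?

Total count: 23 + 10 + 14 + 19 + 5 + 21 + 17 = 109.
Total exposure: 7 days.
The Gamma prior is conjugate for the Poisson rate, so λ | data ~ Gamma(5+109, 16+7) = Gamma(114, 23).

114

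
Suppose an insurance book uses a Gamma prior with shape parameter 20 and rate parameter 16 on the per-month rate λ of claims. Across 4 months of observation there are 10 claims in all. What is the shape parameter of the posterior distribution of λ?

Total count 10 over total exposure 4 months.
Gamma(α, β) with Poisson data over total exposure Σt gives posterior Gamma(α+Σx, β+Σt) = Gamma(30, 20).

30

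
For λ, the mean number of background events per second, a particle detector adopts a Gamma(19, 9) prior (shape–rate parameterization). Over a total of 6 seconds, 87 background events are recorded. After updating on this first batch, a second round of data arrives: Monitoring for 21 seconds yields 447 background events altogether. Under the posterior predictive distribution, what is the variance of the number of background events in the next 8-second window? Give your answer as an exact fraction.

12166/81

Total count 87 over total exposure 6 seconds.
After the first batch: Gamma(19 + 87, 9 + 6) = Gamma(106, 15).
Total count 447 over total exposure 21 seconds.
After the second batch: Gamma(106 + 447, 15 + 21) = Gamma(553, 36).
The posterior predictive for a window of length T is Negative Binomial with variance T·α'·(β'+T)/β'² = 8·553·44/1296 = 12166/81.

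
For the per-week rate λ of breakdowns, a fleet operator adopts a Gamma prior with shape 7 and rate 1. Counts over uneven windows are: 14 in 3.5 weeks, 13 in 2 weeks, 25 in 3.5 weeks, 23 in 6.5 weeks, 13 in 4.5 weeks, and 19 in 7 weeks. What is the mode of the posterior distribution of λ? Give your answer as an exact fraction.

Total count: 14 + 13 + 25 + 23 + 13 + 19 = 107.
Total exposure: 3.5 + 2 + 3.5 + 6.5 + 4.5 + 7 = 27 weeks.
Posterior: α' = 7 + 107 = 114, β' = 1 + 27 = 28.
Posterior mode = (α'−1)/β' = 113/28.

113/28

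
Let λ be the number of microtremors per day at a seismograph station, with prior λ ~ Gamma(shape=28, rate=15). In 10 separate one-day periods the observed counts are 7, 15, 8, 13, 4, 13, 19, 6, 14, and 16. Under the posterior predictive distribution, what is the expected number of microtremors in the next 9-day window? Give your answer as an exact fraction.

1287/25

Total count: 7 + 15 + 8 + 13 + 4 + 13 + 19 + 6 + 14 + 16 = 115.
Total exposure: 10 days.
The Gamma prior is conjugate for the Poisson rate, so λ | data ~ Gamma(28+115, 15+10) = Gamma(143, 25).
Predictive mean over a 9-day window = T·E[λ|data] = 9·143/25 = 1287/25.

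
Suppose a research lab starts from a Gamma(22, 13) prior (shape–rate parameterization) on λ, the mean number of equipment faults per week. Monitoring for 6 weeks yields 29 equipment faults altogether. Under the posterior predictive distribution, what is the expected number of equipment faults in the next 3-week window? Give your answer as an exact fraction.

Total count 29 over total exposure 6 weeks.
Posterior: α' = 22 + 29 = 51, β' = 13 + 6 = 19.
Predictive mean over a 3-week window = T·E[λ|data] = 3·51/19 = 153/19.

153/19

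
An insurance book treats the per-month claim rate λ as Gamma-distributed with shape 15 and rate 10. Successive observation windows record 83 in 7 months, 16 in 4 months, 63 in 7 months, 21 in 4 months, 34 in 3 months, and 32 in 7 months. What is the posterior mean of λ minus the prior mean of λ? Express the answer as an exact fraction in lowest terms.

67/14

Total count: 83 + 16 + 63 + 21 + 34 + 32 = 249.
Total exposure: 7 + 4 + 7 + 4 + 3 + 7 = 32 months.
By Gamma–Poisson conjugacy, the posterior is Gamma(α + Σx, β + Σt) = Gamma(15 + 249, 10 + 32) = Gamma(264, 42).
Posterior mean = 264/42 = 44/7; prior mean = 15/10 = 3/2. Difference = 44/7 − 3/2 = 67/14.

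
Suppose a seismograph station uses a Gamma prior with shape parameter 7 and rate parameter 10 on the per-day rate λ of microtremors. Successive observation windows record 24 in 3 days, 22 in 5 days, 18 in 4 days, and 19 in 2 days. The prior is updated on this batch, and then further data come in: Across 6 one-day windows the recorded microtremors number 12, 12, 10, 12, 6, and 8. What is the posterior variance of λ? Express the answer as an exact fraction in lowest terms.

1/6

Total count: 24 + 22 + 18 + 19 = 83.
Total exposure: 3 + 5 + 4 + 2 = 14 days.
After the first batch: Gamma(7 + 83, 10 + 14) = Gamma(90, 24).
Total count: 12 + 12 + 10 + 12 + 6 + 8 = 60.
Total exposure: 6 days.
After the second batch: Gamma(90 + 60, 24 + 6) = Gamma(150, 30).
Posterior variance = α'/β'² = 150/900 = 1/6.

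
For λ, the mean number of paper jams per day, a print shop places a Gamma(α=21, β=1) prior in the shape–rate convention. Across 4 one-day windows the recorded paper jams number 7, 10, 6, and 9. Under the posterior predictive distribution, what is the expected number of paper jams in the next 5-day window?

Total count: 7 + 10 + 6 + 9 = 32.
Total exposure: 4 days.
Posterior: α' = 21 + 32 = 53, β' = 1 + 4 = 5.
Predictive mean over a 5-day window = T·E[λ|data] = 5·53/5 = 53.

53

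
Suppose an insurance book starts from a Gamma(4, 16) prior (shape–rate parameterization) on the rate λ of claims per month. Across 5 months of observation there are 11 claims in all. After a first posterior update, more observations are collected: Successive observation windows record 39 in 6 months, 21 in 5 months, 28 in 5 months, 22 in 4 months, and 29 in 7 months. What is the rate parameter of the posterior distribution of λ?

48

Total count 11 over total exposure 5 months.
After the first batch: Gamma(4 + 11, 16 + 5) = Gamma(15, 21).
Total count: 39 + 21 + 28 + 22 + 29 = 139.
Total exposure: 6 + 5 + 5 + 4 + 7 = 27 months.
After the second batch: Gamma(15 + 139, 21 + 27) = Gamma(154, 48).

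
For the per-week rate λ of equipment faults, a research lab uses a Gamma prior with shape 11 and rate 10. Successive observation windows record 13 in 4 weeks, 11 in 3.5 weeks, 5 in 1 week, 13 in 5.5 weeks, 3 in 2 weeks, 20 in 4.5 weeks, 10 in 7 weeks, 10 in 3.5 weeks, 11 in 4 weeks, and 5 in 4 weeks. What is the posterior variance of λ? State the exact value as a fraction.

16/343

Total count: 13 + 11 + 5 + 13 + 3 + 20 + 10 + 10 + 11 + 5 = 101.
Total exposure: 4 + 3.5 + 1 + 5.5 + 2 + 4.5 + 7 + 3.5 + 4 + 4 = 39 weeks.
Gamma(α, β) with Poisson data over total exposure Σt gives posterior Gamma(α+Σx, β+Σt) = Gamma(112, 49).
Posterior variance = α'/β'² = 112/2401 = 16/343.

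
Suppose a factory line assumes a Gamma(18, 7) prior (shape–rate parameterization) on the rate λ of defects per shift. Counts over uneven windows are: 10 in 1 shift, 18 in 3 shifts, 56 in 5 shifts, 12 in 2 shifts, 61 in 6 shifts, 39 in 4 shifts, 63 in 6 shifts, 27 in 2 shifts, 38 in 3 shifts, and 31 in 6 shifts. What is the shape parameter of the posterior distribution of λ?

Total count: 10 + 18 + 56 + 12 + 61 + 39 + 63 + 27 + 38 + 31 = 355.
Total exposure: 1 + 3 + 5 + 2 + 6 + 4 + 6 + 2 + 3 + 6 = 38 shifts.
Gamma(α, β) with Poisson data over total exposure Σt gives posterior Gamma(α+Σx, β+Σt) = Gamma(373, 45).

373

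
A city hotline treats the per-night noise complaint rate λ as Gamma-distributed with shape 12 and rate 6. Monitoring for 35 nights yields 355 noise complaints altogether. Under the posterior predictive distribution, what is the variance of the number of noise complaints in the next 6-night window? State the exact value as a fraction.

103494/1681

Total count 355 over total exposure 35 nights.
By Gamma–Poisson conjugacy, the posterior is Gamma(α + Σx, β + Σt) = Gamma(12 + 355, 6 + 35) = Gamma(367, 41).
The posterior predictive for a window of length T is Negative Binomial with variance T·α'·(β'+T)/β'² = 6·367·47/1681 = 103494/1681.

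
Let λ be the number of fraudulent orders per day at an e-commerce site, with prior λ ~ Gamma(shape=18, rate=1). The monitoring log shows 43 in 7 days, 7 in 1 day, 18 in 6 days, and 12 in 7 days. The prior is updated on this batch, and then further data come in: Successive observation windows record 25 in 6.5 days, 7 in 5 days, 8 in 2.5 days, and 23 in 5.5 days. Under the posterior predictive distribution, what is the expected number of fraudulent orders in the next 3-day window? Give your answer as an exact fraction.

Total count: 43 + 7 + 18 + 12 = 80.
Total exposure: 7 + 1 + 6 + 7 = 21 days.
After the first batch: Gamma(18 + 80, 1 + 21) = Gamma(98, 22).
Total count: 25 + 7 + 8 + 23 = 63.
Total exposure: 6.5 + 5 + 2.5 + 5.5 = 19.5 days.
After the second batch: Gamma(98 + 63, 22 + 19.5) = Gamma(161, 83/2).
Predictive mean over a 3-day window = T·E[λ|data] = 3·161/(83/2) = 966/83.

966/83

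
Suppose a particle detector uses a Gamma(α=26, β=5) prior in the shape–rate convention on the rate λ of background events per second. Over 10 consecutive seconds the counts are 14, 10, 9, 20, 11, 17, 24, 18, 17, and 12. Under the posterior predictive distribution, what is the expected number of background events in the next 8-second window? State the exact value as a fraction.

1424/15

Total count: 14 + 10 + 9 + 20 + 11 + 17 + 24 + 18 + 17 + 12 = 152.
Total exposure: 10 seconds.
The Gamma prior is conjugate for the Poisson rate, so λ | data ~ Gamma(26+152, 5+10) = Gamma(178, 15).
Predictive mean over an 8-second window = T·E[λ|data] = 8·178/15 = 1424/15.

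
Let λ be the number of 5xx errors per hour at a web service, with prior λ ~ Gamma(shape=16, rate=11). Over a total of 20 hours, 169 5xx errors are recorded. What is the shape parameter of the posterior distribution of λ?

185

Total count 169 over total exposure 20 hours.
Gamma(α, β) with Poisson data over total exposure Σt gives posterior Gamma(α+Σx, β+Σt) = Gamma(185, 31).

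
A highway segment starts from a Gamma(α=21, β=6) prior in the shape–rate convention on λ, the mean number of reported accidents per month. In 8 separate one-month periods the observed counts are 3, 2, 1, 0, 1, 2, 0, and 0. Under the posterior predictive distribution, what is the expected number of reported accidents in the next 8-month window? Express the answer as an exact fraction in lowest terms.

Total count: 3 + 2 + 1 + 0 + 1 + 2 + 0 + 0 = 9.
Total exposure: 8 months.
By Gamma–Poisson conjugacy, the posterior is Gamma(α + Σx, β + Σt) = Gamma(21 + 9, 6 + 8) = Gamma(30, 14).
Predictive mean over an 8-month window = T·E[λ|data] = 8·30/14 = 120/7.

120/7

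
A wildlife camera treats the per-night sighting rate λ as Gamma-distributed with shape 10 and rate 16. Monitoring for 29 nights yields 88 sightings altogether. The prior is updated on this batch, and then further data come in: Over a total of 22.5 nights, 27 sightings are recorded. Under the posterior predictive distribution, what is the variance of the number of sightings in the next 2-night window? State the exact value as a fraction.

2780/729

Total count 88 over total exposure 29 nights.
After the first batch: Gamma(10 + 88, 16 + 29) = Gamma(98, 45).
Total count 27 over total exposure 22.5 nights.
After the second batch: Gamma(98 + 27, 45 + 22.5) = Gamma(125, 135/2).
The posterior predictive for a window of length T is Negative Binomial with variance T·α'·(β'+T)/β'² = 2·125·(139/2)/(18225/4) = 2780/729.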